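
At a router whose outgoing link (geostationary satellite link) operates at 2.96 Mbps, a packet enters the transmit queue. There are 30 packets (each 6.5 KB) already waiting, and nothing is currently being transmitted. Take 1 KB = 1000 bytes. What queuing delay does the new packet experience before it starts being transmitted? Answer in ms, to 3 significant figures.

527 ms

Each queued packet: L/R = 52000/2960000 = 17.5676 ms.
30 queued → 527.027 ms.
Queuing delay = 527 ms.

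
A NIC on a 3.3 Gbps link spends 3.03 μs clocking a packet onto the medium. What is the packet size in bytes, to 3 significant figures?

1250 bytes

L = R × t_tx = 3300000000 b/s × 3.03e-06 s = 9999 bits.
In bytes: 9999 / 8 = 1250 bytes.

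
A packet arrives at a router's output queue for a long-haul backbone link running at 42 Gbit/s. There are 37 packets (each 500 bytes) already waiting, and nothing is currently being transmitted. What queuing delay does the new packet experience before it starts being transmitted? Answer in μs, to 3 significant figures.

Each queued packet: L/R = 4000/42000000000 = 0.0952381 μs.
37 queued → 3.52381 μs.
Queuing delay = 3.52 μs.

3.52 μs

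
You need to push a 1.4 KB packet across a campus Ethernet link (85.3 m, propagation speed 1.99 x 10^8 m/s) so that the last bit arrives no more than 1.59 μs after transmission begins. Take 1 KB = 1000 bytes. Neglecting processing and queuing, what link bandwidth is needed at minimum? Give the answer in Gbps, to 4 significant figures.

9.644 Gbps

L = 11200 bits.
Propagation delay = 85.3 / 199000000 = 0.428643 μs.
Transmission budget = 1.59 − 0.428643 = 1.16136 μs.
R ≥ L / t_tx = 11200 bits / 1.16136e-06 s = 9.644 Gbps.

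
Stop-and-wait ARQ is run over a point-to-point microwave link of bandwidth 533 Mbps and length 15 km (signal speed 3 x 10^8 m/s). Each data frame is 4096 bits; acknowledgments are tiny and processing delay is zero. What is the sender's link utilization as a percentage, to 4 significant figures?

7.136 %

t_tx = L/R = 4096/533000000 = 7.6848e-06 s.
t_prop = 15000/300000000 = 5e-05 s; RTT = 0.0001 s.
Cycle = t_tx + RTT = 0.000107685 s.
Utilization = t_tx / cycle = 7.6848e-06/0.000107685 = 7.136 %.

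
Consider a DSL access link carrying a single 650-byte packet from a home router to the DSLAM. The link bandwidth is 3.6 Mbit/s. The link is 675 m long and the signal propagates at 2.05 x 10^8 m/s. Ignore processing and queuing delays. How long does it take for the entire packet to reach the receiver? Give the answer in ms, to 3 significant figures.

1.45 ms

L = 650 × 8 = 5200 bits.
Transmission delay = L/R = 5200 / 3600000 = 1.44444 ms.
Propagation delay = d/s = 675 m / 2.05e+08 m/s = 0.00329268 ms.
Total = 1.45 ms.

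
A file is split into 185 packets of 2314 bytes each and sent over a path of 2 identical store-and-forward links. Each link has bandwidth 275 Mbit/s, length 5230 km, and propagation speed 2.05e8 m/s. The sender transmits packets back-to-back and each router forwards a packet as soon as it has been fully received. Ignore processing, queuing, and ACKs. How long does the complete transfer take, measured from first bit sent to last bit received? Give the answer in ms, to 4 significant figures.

Per-hop transmission t_tx = L/R = 18512/275000000 = 0.0673164 ms.
Per-hop propagation t_prop = 5230000/2.05e+08 = 25.5122 ms.
Pipeline fill: first packet needs 2·t_tx to clear all hops; remaining 184 packets each add one t_tx.
Total = (2+185-1)·t_tx + 2·t_prop = 186·0.0673164 + 2·25.5122 = 63.55 ms.

63.55 ms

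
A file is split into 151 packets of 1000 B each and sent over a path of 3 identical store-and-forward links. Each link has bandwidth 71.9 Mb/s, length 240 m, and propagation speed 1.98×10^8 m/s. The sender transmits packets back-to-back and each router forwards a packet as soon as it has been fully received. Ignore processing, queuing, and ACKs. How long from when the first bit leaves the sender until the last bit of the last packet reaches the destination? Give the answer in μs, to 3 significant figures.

Per-hop transmission t_tx = L/R = 8000/71900000 = 111.266 μs.
Per-hop propagation t_prop = 240/198000000 = 1.21212 μs.
Pipeline fill: first packet needs 3·t_tx to clear all hops; remaining 150 packets each add one t_tx.
Total = (3+151-1)·t_tx + 3·t_prop = 153·111.266 + 3·1.21212 = 17000 μs.

17000 μs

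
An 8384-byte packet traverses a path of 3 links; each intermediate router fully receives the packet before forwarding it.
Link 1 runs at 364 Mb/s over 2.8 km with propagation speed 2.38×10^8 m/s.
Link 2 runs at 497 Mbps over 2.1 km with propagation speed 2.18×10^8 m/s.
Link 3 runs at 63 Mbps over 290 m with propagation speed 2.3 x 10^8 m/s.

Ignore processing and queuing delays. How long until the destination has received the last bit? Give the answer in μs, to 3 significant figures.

L = 8384 × 8 = 67072 bits.
Transmission delays (L/R per hop): 184.264, 134.954, 1064.63 μs; sum = 1383.85 μs.
Propagation delays (d/s per hop): 11.7647, 9.63303, 1.26087 μs; sum = 22.6586 μs.
End-to-end = 1410 μs.

1410 μs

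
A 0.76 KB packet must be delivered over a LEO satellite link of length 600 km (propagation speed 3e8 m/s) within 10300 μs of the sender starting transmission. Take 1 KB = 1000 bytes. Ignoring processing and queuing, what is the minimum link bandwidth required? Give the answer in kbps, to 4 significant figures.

732.5 kbps

L = 6080 bits.
Propagation delay = 600000 / 300000000 = 2000 μs.
Transmission budget = 10300 − 2000 = 8300 μs.
R ≥ L / t_tx = 6080 bits / 0.0083 s = 732.5 kbps.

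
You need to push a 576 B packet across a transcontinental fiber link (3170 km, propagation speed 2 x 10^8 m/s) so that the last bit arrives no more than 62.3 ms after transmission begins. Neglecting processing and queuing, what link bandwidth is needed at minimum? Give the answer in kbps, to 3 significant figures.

L = 4608 bits.
Propagation delay = 3170000 / 200000000 = 15.85 ms.
Transmission budget = 62.3 − 15.85 = 46.45 ms.
R ≥ L / t_tx = 4608 bits / 0.04645 s = 99.2 kbps.

99.2 kbps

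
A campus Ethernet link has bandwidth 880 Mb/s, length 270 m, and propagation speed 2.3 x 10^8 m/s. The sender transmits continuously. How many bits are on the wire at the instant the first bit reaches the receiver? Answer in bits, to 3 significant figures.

Propagation delay = 270 / 2.3e+08 = 1.17391e-06 s.
BDP = R × t_prop = 880000000 × 1.17391e-06 = 1033.04 bits.

1030 bits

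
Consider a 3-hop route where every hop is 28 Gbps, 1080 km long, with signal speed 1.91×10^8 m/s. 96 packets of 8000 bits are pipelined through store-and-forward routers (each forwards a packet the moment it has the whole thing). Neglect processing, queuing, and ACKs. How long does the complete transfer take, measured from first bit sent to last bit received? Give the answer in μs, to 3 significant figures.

17000 μs

Per-hop transmission t_tx = L/R = 8000/28000000000 = 0.285714 μs.
Per-hop propagation t_prop = 1080000/191000000 = 5654.45 μs.
Pipeline fill: first packet needs 3·t_tx to clear all hops; remaining 95 packets each add one t_tx.
Total = (3+96-1)·t_tx + 3·t_prop = 98·0.285714 + 3·5654.45 = 17000 μs.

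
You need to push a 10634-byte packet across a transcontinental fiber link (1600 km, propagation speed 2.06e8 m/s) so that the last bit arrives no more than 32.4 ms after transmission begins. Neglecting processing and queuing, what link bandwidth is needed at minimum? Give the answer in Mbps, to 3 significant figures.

3.45 Mbps

L = 85072 bits.
Propagation delay = 1600000 / 206000000 = 7.76699 ms.
Transmission budget = 32.4 − 7.76699 = 24.633 ms.
R ≥ L / t_tx = 85072 bits / 0.024633 s = 3.45 Mbps.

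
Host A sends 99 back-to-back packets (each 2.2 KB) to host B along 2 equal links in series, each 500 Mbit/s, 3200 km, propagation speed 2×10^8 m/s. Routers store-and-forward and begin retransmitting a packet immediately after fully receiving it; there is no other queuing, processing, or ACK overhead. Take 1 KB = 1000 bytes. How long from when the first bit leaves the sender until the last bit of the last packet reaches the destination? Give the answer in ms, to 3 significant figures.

Per-hop transmission t_tx = L/R = 17600/500000000 = 0.0352 ms.
Per-hop propagation t_prop = 3200000/200000000 = 16 ms.
Pipeline fill: first packet needs 2·t_tx to clear all hops; remaining 98 packets each add one t_tx.
Total = (2+99-1)·t_tx + 2·t_prop = 100·0.0352 + 2·16 = 35.5 ms.

35.5 ms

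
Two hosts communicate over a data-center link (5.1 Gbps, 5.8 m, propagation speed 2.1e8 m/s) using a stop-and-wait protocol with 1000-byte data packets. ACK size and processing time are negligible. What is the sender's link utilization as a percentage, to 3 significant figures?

96.6 %

t_tx = L/R = 8000/5100000000 = 1.56863e-06 s.
t_prop = 5.8/210000000 = 2.7619e-08 s; RTT = 5.52381e-08 s.
Cycle = t_tx + RTT = 1.62387e-06 s.
Utilization = t_tx / cycle = 1.56863e-06/1.62387e-06 = 96.6 %.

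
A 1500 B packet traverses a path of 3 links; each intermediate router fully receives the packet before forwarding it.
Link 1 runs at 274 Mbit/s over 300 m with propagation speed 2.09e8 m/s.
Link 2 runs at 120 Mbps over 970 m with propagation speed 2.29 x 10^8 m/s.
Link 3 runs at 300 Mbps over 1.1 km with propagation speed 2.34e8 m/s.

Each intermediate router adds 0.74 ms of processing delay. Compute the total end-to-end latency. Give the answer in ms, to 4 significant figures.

1.674 ms

L = 1500 × 8 = 12000 bits.
Transmission delays (L/R per hop): 0.0437956, 0.1, 0.04 ms; sum = 0.183796 ms.
Propagation delays (d/s per hop): 0.00143541, 0.00423581, 0.00470085 ms; sum = 0.0103721 ms.
Processing at 2 router(s): 2 × 0.74 ms = 1.48 ms.
End-to-end = 1.674 ms.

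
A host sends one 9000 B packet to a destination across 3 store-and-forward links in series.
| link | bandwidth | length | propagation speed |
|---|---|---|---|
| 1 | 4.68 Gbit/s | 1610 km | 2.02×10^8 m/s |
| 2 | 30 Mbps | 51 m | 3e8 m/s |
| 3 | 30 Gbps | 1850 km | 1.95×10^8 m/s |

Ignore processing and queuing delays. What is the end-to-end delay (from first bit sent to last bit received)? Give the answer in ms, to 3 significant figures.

L = 9000 × 8 = 72000 bits.
Transmission delays (L/R per hop): 0.0153846, 2.4, 0.0024 ms; sum = 2.41778 ms.
Propagation delays (d/s per hop): 7.9703, 0.00017, 9.48718 ms; sum = 17.4576 ms.
End-to-end = 19.9 ms.

19.9 ms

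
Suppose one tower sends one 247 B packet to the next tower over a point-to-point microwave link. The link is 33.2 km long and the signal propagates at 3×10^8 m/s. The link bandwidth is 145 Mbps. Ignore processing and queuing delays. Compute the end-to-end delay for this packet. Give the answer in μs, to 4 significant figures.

124.3 μs

L = 247 × 8 = 1976 bits.
Transmission delay = L/R = 1976 / 145000000 = 13.6276 μs.
Propagation delay = d/s = 33200 m / 300000000 m/s = 110.667 μs.
Total = 124.3 μs.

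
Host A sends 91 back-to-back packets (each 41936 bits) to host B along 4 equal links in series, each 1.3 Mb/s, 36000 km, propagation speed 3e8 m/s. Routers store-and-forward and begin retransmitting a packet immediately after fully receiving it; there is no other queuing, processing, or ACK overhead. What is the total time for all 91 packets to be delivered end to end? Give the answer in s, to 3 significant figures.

3.51 s

Per-hop transmission t_tx = L/R = 41936/1300000 = 0.0322585 s.
Per-hop propagation t_prop = 36000000/300000000 = 0.12 s.
Pipeline fill: first packet needs 4·t_tx to clear all hops; remaining 90 packets each add one t_tx.
Total = (4+91-1)·t_tx + 4·t_prop = 94·0.0322585 + 4·0.12 = 3.51 s.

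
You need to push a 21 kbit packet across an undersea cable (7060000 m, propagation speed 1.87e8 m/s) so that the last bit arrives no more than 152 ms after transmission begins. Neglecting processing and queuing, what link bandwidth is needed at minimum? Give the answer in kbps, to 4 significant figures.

183.8 kbps

Propagation delay = 7060000 / 187000000 = 37.754 ms.
Transmission budget = 152 − 37.754 = 114.246 ms.
R ≥ L / t_tx = 21000 bits / 0.114246 s = 183.8 kbps.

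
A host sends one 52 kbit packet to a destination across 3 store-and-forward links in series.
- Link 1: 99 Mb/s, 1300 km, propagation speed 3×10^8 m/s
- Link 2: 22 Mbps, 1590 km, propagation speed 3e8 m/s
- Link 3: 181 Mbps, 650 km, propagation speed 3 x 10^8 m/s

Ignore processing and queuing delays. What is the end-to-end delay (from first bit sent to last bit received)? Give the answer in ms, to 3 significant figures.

L = 52000 bits.
Transmission delays (L/R per hop): 0.525253, 2.36364, 0.287293 ms; sum = 3.17618 ms.
Propagation delays (d/s per hop): 4.33333, 5.3, 2.16667 ms; sum = 11.8 ms.
End-to-end = 15.0 ms.

15.0 ms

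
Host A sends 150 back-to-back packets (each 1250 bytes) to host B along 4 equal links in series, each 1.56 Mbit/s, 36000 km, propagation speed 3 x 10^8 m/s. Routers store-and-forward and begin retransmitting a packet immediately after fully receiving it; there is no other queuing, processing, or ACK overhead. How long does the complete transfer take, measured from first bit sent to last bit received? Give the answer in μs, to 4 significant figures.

Per-hop transmission t_tx = L/R = 10000/1560000 = 6410.26 μs.
Per-hop propagation t_prop = 36000000/300000000 = 120000 μs.
Pipeline fill: first packet needs 4·t_tx to clear all hops; remaining 149 packets each add one t_tx.
Total = (4+150-1)·t_tx + 4·t_prop = 153·6410.26 + 4·120000 = 1461000 μs.

1461000 μs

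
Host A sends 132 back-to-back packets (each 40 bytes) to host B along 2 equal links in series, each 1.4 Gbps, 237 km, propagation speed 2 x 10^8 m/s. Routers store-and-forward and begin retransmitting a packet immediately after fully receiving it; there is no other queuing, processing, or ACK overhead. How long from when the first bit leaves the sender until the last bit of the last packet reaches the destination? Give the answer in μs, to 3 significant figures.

Per-hop transmission t_tx = L/R = 320/1400000000 = 0.228571 μs.
Per-hop propagation t_prop = 237000/200000000 = 1185 μs.
Pipeline fill: first packet needs 2·t_tx to clear all hops; remaining 131 packets each add one t_tx.
Total = (2+132-1)·t_tx + 2·t_prop = 133·0.228571 + 2·1185 = 2400 μs.

2400 μs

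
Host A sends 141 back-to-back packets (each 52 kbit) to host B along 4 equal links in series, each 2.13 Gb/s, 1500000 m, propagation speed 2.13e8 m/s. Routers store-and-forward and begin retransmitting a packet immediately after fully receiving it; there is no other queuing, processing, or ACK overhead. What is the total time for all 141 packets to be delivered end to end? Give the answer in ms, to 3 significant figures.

31.7 ms

Per-hop transmission t_tx = L/R = 52000/2130000000 = 0.0244131 ms.
Per-hop propagation t_prop = 1500000/213000000 = 7.04225 ms.
Pipeline fill: first packet needs 4·t_tx to clear all hops; remaining 140 packets each add one t_tx.
Total = (4+141-1)·t_tx + 4·t_prop = 144·0.0244131 + 4·7.04225 = 31.7 ms.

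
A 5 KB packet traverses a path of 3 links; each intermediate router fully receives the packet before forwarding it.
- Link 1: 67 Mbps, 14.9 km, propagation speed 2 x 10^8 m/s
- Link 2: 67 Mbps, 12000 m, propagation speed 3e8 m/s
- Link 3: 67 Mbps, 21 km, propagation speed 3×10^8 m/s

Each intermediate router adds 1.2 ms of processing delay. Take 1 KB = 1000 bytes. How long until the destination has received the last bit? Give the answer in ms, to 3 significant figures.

L = 40000 bits.
Transmission delay per hop = L/R = 40000/67000000 = 0.597015 ms; 3 hops → 1.79104 ms.
Propagation delays (d/s per hop): 0.0745, 0.04, 0.07 ms; sum = 0.1845 ms.
Processing at 2 router(s): 2 × 1.2 ms = 2.4 ms.
End-to-end = 4.38 ms.

4.38 ms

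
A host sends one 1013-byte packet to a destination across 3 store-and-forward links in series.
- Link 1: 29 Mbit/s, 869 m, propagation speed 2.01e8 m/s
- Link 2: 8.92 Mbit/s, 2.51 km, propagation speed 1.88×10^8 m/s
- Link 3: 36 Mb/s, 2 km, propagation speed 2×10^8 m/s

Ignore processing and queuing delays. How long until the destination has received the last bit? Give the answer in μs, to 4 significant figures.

L = 1013 × 8 = 8104 bits.
Transmission delays (L/R per hop): 279.448, 908.52, 225.111 μs; sum = 1413.08 μs.
Propagation delays (d/s per hop): 4.32338, 13.3511, 10 μs; sum = 27.6744 μs.
End-to-end = 1441 μs.

1441 μs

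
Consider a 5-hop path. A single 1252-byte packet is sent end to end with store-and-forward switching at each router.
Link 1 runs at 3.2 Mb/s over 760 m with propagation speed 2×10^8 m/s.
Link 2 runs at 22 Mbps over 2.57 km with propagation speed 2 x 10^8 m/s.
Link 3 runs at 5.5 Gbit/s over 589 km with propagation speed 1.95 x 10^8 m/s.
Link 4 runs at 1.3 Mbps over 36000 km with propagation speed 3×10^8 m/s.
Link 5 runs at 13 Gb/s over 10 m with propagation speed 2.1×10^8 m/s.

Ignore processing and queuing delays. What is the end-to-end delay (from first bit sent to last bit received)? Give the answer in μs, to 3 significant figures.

L = 1252 × 8 = 10016 bits.
Transmission delays (L/R per hop): 3130, 455.273, 1.82109, 7704.62, 0.770462 μs; sum = 11292.5 μs.
Propagation delays (d/s per hop): 3.8, 12.85, 3020.51, 120000, 0.047619 μs; sum = 123037 μs.
End-to-end = 134000 μs.

134000 μs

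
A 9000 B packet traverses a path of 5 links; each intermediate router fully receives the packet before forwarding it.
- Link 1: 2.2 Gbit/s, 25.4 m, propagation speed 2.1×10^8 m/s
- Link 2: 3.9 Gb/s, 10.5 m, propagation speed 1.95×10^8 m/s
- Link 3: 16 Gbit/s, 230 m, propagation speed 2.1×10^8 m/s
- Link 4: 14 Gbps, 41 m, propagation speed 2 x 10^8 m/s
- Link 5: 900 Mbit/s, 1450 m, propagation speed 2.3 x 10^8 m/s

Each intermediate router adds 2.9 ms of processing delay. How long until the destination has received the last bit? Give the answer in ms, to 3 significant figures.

11.7 ms

L = 9000 × 8 = 72000 bits.
Transmission delays (L/R per hop): 0.0327273, 0.0184615, 0.0045, 0.00514286, 0.08 ms; sum = 0.140832 ms.
Propagation delays (d/s per hop): 0.000120952, 5.38462e-05, 0.00109524, 0.000205, 0.00630435 ms; sum = 0.00777938 ms.
Processing at 4 router(s): 4 × 2.9 ms = 11.6 ms.
End-to-end = 11.7 ms.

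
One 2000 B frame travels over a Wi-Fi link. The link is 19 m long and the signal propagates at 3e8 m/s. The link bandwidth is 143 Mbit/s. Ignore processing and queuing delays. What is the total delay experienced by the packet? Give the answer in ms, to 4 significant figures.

L = 2000 × 8 = 16000 bits.
Transmission delay = L/R = 16000 / 143000000 = 0.111888 ms.
Propagation delay = d/s = 19 m / 300000000 m/s = 6.33333e-05 ms.
Total = 0.1120 ms.

0.1120 ms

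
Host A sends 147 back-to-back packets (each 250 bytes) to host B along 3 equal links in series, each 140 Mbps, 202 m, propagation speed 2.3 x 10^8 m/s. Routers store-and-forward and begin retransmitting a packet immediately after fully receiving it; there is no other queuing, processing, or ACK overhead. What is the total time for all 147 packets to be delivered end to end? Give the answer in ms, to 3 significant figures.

Per-hop transmission t_tx = L/R = 2000/140000000 = 0.0142857 ms.
Per-hop propagation t_prop = 202/2.3e+08 = 0.000878261 ms.
Pipeline fill: first packet needs 3·t_tx to clear all hops; remaining 146 packets each add one t_tx.
Total = (3+147-1)·t_tx + 3·t_prop = 149·0.0142857 + 3·0.000878261 = 2.13 ms.

2.13 ms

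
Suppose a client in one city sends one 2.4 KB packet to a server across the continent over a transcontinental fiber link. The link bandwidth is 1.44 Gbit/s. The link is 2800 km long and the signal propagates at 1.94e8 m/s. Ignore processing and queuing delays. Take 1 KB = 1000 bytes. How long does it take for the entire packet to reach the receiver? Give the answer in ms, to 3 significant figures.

14.4 ms

L = 19200 bits.
Transmission delay = L/R = 19200 / 1440000000 = 0.0133333 ms.
Propagation delay = d/s = 2800000 m / 194000000 m/s = 14.433 ms.
Total = 14.4 ms.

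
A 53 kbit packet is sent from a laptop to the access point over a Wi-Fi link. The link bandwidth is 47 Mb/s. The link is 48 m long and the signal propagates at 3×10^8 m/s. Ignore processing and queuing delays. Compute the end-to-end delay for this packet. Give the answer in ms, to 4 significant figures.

1.128 ms

L = 53000 bits.
Transmission delay = L/R = 53000 / 47000000 = 1.12766 ms.
Propagation delay = d/s = 48 m / 300000000 m/s = 0.00016 ms.
Total = 1.128 ms.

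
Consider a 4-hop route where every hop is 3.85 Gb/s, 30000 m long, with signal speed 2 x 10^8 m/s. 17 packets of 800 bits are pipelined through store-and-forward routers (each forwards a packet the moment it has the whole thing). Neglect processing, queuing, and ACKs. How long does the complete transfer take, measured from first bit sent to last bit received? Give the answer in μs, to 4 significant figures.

604.2 μs

Per-hop transmission t_tx = L/R = 800/3850000000 = 0.207792 μs.
Per-hop propagation t_prop = 30000/200000000 = 150 μs.
Pipeline fill: first packet needs 4·t_tx to clear all hops; remaining 16 packets each add one t_tx.
Total = (4+17-1)·t_tx + 4·t_prop = 20·0.207792 + 4·150 = 604.2 μs.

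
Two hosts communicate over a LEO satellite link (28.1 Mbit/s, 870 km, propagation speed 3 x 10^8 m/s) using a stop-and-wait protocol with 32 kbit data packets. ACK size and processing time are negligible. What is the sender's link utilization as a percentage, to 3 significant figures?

16.4 %

t_tx = L/R = 32000/28100000 = 0.00113879 s.
t_prop = 870000/300000000 = 0.0029 s; RTT = 0.0058 s.
Cycle = t_tx + RTT = 0.00693879 s.
Utilization = t_tx / cycle = 0.00113879/0.00693879 = 16.4 %.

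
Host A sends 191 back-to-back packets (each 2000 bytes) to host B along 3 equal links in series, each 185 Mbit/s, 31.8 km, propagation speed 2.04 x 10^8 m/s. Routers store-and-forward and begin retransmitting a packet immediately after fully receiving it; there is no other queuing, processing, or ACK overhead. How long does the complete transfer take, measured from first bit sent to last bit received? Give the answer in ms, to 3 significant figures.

Per-hop transmission t_tx = L/R = 16000/185000000 = 0.0864865 ms.
Per-hop propagation t_prop = 31800/204000000 = 0.155882 ms.
Pipeline fill: first packet needs 3·t_tx to clear all hops; remaining 190 packets each add one t_tx.
Total = (3+191-1)·t_tx + 3·t_prop = 193·0.0864865 + 3·0.155882 = 17.2 ms.

17.2 ms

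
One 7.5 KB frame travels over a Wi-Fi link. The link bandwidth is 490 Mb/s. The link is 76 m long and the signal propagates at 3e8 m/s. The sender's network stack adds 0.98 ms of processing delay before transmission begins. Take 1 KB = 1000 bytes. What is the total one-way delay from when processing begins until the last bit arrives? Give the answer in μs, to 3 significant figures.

L = 60000 bits.
Transmission delay = L/R = 60000 / 490000000 = 122.449 μs.
Propagation delay = d/s = 76 m / 300000000 m/s = 0.253333 μs.
Plus processing delay 0.98 ms = 980 μs.
Total = 1100 μs.

1100 μs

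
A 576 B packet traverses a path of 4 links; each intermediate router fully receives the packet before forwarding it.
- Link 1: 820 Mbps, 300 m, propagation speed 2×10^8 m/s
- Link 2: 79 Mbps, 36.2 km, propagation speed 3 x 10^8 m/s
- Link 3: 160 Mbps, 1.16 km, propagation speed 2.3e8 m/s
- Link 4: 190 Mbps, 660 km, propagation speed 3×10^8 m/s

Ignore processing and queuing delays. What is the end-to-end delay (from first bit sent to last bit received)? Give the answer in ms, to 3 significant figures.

2.44 ms

L = 576 × 8 = 4608 bits.
Transmission delays (L/R per hop): 0.00561951, 0.0583291, 0.0288, 0.0242526 ms; sum = 0.117001 ms.
Propagation delays (d/s per hop): 0.0015, 0.120667, 0.00504348, 2.2 ms; sum = 2.32721 ms.
End-to-end = 2.44 ms.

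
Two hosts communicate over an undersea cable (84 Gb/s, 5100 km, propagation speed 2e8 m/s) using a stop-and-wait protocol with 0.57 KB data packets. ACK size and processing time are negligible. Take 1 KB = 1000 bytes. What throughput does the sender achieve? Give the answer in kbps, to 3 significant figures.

t_tx = L/R = 4560/84000000000 = 5.42857e-08 s.
t_prop = 5100000/200000000 = 0.0255 s; RTT = 0.051 s.
Cycle = t_tx + RTT = 0.0510001 s.
Throughput = L / cycle = 4560 / 0.0510001 = 89.4 kbps.

89.4 kbps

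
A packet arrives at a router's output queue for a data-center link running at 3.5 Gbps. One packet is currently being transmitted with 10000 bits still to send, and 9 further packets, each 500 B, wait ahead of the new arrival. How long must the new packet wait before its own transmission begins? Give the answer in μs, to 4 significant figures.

13.14 μs

Each queued packet: L/R = 4000/3500000000 = 1.14286 μs.
9 queued → 10.2857 μs.
Plus remaining 10000 bits of current packet: 2.85714 μs.
Queuing delay = 13.14 μs.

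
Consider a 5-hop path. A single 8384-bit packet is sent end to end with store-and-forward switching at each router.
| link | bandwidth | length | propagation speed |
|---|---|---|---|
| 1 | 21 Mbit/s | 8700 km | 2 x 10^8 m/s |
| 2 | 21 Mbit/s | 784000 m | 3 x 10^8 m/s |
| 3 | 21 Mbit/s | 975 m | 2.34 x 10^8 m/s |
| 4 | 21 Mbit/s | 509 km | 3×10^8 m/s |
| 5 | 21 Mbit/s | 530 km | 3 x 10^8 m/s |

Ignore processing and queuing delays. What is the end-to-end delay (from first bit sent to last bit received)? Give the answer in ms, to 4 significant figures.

Transmission delay per hop = L/R = 8384/21000000 = 0.399238 ms; 5 hops → 1.99619 ms.
Propagation delays (d/s per hop): 43.5, 2.61333, 0.00416667, 1.69667, 1.76667 ms; sum = 49.5808 ms.
End-to-end = 51.58 ms.

51.58 ms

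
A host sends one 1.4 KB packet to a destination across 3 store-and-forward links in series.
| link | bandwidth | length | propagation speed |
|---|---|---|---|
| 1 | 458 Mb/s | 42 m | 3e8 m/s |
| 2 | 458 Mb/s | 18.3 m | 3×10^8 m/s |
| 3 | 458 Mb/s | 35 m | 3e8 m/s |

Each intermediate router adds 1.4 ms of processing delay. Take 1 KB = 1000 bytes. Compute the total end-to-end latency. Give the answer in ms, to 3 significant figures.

2.87 ms

L = 11200 bits.
Transmission delay per hop = L/R = 11200/458000000 = 0.0244541 ms; 3 hops → 0.0733624 ms.
Propagation delays (d/s per hop): 0.00014, 6.1e-05, 0.000116667 ms; sum = 0.000317667 ms.
Processing at 2 router(s): 2 × 1.4 ms = 2.8 ms.
End-to-end = 2.87 ms.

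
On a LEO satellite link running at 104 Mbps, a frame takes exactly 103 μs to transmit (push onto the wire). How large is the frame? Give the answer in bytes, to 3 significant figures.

L = R × t_tx = 104000000 b/s × 0.000103 s = 10712 bits.
In bytes: 10712 / 8 = 1340 bytes.

1340 bytes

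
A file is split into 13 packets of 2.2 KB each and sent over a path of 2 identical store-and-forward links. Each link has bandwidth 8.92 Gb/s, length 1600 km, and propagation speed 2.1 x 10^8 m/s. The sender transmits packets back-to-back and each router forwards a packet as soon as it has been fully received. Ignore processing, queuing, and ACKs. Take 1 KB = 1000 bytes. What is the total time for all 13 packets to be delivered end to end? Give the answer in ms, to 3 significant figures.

15.3 ms

Per-hop transmission t_tx = L/R = 17600/8920000000 = 0.00197309 ms.
Per-hop propagation t_prop = 1600000/210000000 = 7.61905 ms.
Pipeline fill: first packet needs 2·t_tx to clear all hops; remaining 12 packets each add one t_tx.
Total = (2+13-1)·t_tx + 2·t_prop = 14·0.00197309 + 2·7.61905 = 15.3 ms.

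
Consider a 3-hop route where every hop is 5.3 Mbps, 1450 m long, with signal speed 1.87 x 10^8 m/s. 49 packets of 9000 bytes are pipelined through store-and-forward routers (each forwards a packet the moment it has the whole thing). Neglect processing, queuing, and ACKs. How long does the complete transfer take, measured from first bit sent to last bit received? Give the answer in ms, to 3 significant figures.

693 ms

Per-hop transmission t_tx = L/R = 72000/5300000 = 13.5849 ms.
Per-hop propagation t_prop = 1450/187000000 = 0.00775401 ms.
Pipeline fill: first packet needs 3·t_tx to clear all hops; remaining 48 packets each add one t_tx.
Total = (3+49-1)·t_tx + 3·t_prop = 51·13.5849 + 3·0.00775401 = 693 ms.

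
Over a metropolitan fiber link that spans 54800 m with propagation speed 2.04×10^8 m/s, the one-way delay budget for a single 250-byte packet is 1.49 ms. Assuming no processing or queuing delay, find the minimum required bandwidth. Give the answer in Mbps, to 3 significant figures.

L = 2000 bits.
Propagation delay = 54800 / 204000000 = 0.268627 ms.
Transmission budget = 1.49 − 0.268627 = 1.22137 ms.
R ≥ L / t_tx = 2000 bits / 0.00122137 s = 1.64 Mbps.

1.64 Mbps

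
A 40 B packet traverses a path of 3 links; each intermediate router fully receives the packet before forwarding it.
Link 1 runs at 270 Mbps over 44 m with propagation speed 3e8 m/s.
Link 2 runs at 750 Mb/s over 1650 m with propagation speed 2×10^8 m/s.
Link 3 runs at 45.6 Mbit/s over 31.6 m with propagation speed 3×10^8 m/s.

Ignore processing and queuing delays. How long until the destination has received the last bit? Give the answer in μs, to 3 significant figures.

17.1 μs

L = 40 × 8 = 320 bits.
Transmission delays (L/R per hop): 1.18519, 0.426667, 7.01754 μs; sum = 8.6294 μs.
Propagation delays (d/s per hop): 0.146667, 8.25, 0.105333 μs; sum = 8.502 μs.
End-to-end = 17.1 μs.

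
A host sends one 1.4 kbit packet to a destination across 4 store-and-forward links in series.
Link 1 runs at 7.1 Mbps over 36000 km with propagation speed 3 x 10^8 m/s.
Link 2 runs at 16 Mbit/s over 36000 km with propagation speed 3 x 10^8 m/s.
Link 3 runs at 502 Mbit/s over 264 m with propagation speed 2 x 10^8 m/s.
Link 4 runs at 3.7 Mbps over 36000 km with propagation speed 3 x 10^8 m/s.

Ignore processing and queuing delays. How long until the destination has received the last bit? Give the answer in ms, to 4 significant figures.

L = 1400 bits.
Transmission delays (L/R per hop): 0.197183, 0.0875, 0.00278884, 0.378378 ms; sum = 0.66585 ms.
Propagation delays (d/s per hop): 120, 120, 0.00132, 120 ms; sum = 360.001 ms.
End-to-end = 360.7 ms.

360.7 ms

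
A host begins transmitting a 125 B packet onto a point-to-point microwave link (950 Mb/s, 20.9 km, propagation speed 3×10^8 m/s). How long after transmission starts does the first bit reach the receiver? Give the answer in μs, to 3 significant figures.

69.7 μs

First bit experiences only propagation delay: d/s = 20900/300000000 = 69.7 μs.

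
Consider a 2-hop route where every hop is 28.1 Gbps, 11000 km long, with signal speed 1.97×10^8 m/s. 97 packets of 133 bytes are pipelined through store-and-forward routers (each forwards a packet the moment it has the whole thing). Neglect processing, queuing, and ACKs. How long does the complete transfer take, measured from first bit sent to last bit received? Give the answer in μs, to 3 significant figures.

112000 μs

Per-hop transmission t_tx = L/R = 1064/28100000000 = 0.0378648 μs.
Per-hop propagation t_prop = 11000000/197000000 = 55837.6 μs.
Pipeline fill: first packet needs 2·t_tx to clear all hops; remaining 96 packets each add one t_tx.
Total = (2+97-1)·t_tx + 2·t_prop = 98·0.0378648 + 2·55837.6 = 112000 μs.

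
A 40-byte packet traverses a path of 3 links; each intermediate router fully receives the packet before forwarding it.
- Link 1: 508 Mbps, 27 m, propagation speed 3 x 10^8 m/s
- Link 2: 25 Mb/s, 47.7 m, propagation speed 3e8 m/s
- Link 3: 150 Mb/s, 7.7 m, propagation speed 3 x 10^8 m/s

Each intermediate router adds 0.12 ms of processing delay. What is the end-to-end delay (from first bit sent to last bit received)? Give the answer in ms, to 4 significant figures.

L = 40 × 8 = 320 bits.
Transmission delays (L/R per hop): 0.000629921, 0.0128, 0.00213333 ms; sum = 0.0155633 ms.
Propagation delays (d/s per hop): 9e-05, 0.000159, 2.56667e-05 ms; sum = 0.000274667 ms.
Processing at 2 router(s): 2 × 0.12 ms = 0.24 ms.
End-to-end = 0.2558 ms.

0.2558 ms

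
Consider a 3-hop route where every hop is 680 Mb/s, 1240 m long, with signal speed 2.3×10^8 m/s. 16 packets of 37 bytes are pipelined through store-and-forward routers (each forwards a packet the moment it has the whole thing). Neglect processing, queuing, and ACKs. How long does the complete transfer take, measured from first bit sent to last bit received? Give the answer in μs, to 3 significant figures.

Per-hop transmission t_tx = L/R = 296/680000000 = 0.435294 μs.
Per-hop propagation t_prop = 1240/2.3e+08 = 5.3913 μs.
Pipeline fill: first packet needs 3·t_tx to clear all hops; remaining 15 packets each add one t_tx.
Total = (3+16-1)·t_tx + 3·t_prop = 18·0.435294 + 3·5.3913 = 24.0 μs.

24.0 μs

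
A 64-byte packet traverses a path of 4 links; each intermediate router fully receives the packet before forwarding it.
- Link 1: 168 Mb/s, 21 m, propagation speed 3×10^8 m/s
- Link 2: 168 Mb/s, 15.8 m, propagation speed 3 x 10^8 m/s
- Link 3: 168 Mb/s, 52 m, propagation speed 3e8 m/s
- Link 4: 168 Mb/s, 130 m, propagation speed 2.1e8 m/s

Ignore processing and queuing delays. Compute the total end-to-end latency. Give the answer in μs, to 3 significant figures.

13.1 μs

L = 64 × 8 = 512 bits.
Transmission delay per hop = L/R = 512/168000000 = 3.04762 μs; 4 hops → 12.1905 μs.
Propagation delays (d/s per hop): 0.07, 0.0526667, 0.173333, 0.619048 μs; sum = 0.915048 μs.
End-to-end = 13.1 μs.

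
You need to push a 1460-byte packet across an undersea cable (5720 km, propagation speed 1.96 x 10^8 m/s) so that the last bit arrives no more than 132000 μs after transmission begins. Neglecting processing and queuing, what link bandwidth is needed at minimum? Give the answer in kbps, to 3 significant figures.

L = 11680 bits.
Propagation delay = 5720000 / 196000000 = 29183.7 μs.
Transmission budget = 132000 − 29183.7 = 102816 μs.
R ≥ L / t_tx = 11680 bits / 0.102816 s = 114 kbps.

114 kbps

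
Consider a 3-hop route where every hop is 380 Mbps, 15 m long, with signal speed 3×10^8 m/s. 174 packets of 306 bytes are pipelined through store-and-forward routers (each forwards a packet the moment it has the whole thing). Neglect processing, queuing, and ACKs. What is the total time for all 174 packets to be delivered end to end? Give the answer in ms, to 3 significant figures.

Per-hop transmission t_tx = L/R = 2448/380000000 = 0.00644211 ms.
Per-hop propagation t_prop = 15/300000000 = 5e-05 ms.
Pipeline fill: first packet needs 3·t_tx to clear all hops; remaining 173 packets each add one t_tx.
Total = (3+174-1)·t_tx + 3·t_prop = 176·0.00644211 + 3·5e-05 = 1.13 ms.

1.13 ms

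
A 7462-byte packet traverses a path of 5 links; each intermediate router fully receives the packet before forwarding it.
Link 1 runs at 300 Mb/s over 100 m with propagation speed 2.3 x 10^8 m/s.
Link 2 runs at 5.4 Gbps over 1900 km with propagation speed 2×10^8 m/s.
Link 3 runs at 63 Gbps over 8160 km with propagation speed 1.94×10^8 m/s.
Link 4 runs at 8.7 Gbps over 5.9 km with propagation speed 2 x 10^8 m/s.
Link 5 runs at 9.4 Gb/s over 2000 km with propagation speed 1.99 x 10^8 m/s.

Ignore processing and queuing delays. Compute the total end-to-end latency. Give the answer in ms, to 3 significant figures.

61.9 ms

L = 7462 × 8 = 59696 bits.
Transmission delays (L/R per hop): 0.198987, 0.0110548, 0.000947556, 0.00686161, 0.00635064 ms; sum = 0.224201 ms.
Propagation delays (d/s per hop): 0.000434783, 9.5, 42.0619, 0.0295, 10.0503 ms; sum = 61.642 ms.
End-to-end = 61.9 ms.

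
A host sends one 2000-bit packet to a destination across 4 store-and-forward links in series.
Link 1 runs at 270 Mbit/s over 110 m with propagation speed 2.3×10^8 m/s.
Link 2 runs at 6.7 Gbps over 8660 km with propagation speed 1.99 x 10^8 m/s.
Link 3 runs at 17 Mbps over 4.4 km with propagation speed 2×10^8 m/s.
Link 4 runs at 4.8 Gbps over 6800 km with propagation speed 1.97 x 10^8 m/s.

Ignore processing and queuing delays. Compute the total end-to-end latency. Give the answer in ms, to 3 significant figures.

Transmission delays (L/R per hop): 0.00740741, 0.000298507, 0.117647, 0.000416667 ms; sum = 0.12577 ms.
Propagation delays (d/s per hop): 0.000478261, 43.5176, 0.022, 34.5178 ms; sum = 78.0578 ms.
End-to-end = 78.2 ms.

78.2 ms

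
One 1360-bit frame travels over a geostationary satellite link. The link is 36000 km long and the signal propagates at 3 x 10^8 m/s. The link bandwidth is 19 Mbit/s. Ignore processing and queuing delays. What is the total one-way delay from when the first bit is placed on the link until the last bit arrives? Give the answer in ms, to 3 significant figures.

120 ms

Transmission delay = L/R = 1360 / 19000000 = 0.0715789 ms.
Propagation delay = d/s = 36000000 m / 300000000 m/s = 120 ms.
Total = 120 ms.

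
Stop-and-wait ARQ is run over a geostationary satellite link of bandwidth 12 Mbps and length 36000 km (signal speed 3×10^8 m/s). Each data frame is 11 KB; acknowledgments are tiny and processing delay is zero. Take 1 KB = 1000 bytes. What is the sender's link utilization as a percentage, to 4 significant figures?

2.965 %

t_tx = L/R = 88000/12000000 = 0.00733333 s.
t_prop = 36000000/300000000 = 0.12 s; RTT = 0.24 s.
Cycle = t_tx + RTT = 0.247333 s.
Utilization = t_tx / cycle = 0.00733333/0.247333 = 2.965 %.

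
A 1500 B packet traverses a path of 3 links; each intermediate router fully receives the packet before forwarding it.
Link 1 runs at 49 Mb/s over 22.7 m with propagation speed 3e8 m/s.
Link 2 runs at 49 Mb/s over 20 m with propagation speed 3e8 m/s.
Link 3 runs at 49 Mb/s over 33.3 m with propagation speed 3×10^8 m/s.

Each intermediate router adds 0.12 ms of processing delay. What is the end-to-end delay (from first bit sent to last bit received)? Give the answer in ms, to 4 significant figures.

L = 1500 × 8 = 12000 bits.
Transmission delay per hop = L/R = 12000/49000000 = 0.244898 ms; 3 hops → 0.734694 ms.
Propagation delays (d/s per hop): 7.56667e-05, 6.66667e-05, 0.000111 ms; sum = 0.000253333 ms.
Processing at 2 router(s): 2 × 0.12 ms = 0.24 ms.
End-to-end = 0.9749 ms.

0.9749 ms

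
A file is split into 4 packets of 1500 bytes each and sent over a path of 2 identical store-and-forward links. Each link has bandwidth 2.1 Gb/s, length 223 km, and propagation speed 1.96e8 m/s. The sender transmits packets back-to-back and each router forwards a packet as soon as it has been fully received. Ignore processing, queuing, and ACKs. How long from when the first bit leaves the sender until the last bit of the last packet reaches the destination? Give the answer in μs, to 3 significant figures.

Per-hop transmission t_tx = L/R = 12000/2100000000 = 5.71429 μs.
Per-hop propagation t_prop = 223000/196000000 = 1137.76 μs.
Pipeline fill: first packet needs 2·t_tx to clear all hops; remaining 3 packets each add one t_tx.
Total = (2+4-1)·t_tx + 2·t_prop = 5·5.71429 + 2·1137.76 = 2300 μs.

2300 μs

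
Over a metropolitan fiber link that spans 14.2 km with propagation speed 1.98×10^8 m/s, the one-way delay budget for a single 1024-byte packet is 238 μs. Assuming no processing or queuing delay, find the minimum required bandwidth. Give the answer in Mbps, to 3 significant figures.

49.3 Mbps

L = 8192 bits.
Propagation delay = 14200 / 198000000 = 71.7172 μs.
Transmission budget = 238 − 71.7172 = 166.283 μs.
R ≥ L / t_tx = 8192 bits / 0.000166283 s = 49.3 Mbps.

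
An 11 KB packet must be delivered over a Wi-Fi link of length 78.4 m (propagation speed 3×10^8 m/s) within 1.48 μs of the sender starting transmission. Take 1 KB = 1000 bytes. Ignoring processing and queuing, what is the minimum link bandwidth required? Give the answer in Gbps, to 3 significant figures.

L = 88000 bits.
Propagation delay = 78.4 / 300000000 = 0.261333 μs.
Transmission budget = 1.48 − 0.261333 = 1.21867 μs.
R ≥ L / t_tx = 88000 bits / 1.21867e-06 s = 72.2 Gbps.

72.2 Gbps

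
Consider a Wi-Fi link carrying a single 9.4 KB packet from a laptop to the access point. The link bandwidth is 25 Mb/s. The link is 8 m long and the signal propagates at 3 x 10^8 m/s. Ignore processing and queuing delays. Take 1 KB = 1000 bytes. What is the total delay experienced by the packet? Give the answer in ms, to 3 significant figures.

L = 75200 bits.
Transmission delay = L/R = 75200 / 25000000 = 3.008 ms.
Propagation delay = d/s = 8 m / 300000000 m/s = 2.66667e-05 ms.
Total = 3.01 ms.

3.01 ms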